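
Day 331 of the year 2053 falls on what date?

January has 31 days (331 − 31 = 300 remain).
February has 28 days (300 − 28 = 272 remain).
March has 31 days (272 − 31 = 241 remain).
April has 30 days (241 − 30 = 211 remain).
May has 31 days (211 − 31 = 180 remain).
June has 30 days (180 − 30 = 150 remain).
July has 31 days (150 − 31 = 119 remain).
August has 31 days (119 − 31 = 88 remain).
September has 30 days (88 − 30 = 58 remain).
October has 31 days (58 − 31 = 27 remain).
27 into November → November 27.

27 November 2053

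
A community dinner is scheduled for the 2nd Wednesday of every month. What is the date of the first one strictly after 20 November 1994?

14 December 1994

November 1994 starts on a Tuesday; its first Wednesday is the 2nd, so the 2nd Wednesday is the 9th — 9 November 1994.
That is not after 20 November 1994, so look at December 1994.
December 1994 starts on a Thursday; its first Wednesday is the 7th, so the 2nd Wednesday is the 14th — 14 December 1994.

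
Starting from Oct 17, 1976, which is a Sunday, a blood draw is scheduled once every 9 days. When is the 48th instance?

Dec 14, 1977

The 48th occurrence is 47 intervals after the first: 47 × 9 = 423 days after Oct 17, 1976.
Oct has 31 days — 14 days to the end of Oct leaves 409.
From end of Oct to end of 1976 is 61 days (348 left).
Jan has 31 days (317 left).
Feb has 28 days (289 left).
Mar has 31 days (258 left).
Apr has 30 days (228 left).
May has 31 days (197 left).
Jun has 30 days (167 left).
Jul has 31 days (136 left).
Aug has 31 days (105 left).
Sep has 30 days (75 left).
Oct has 31 days (44 left).
Nov has 30 days (14 left).
14 days into Dec → Dec 14, 1977.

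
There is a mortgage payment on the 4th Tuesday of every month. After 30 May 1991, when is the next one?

May 1991 starts on a Wednesday; its first Tuesday is the 7th, so the 4th Tuesday is the 28th — 28 May 1991.
That is not after 30 May 1991, so look at June 1991.
June 1991 starts on a Saturday; its first Tuesday is the 4th, so the 4th Tuesday is the 25th — 25 June 1991.

25 June 1991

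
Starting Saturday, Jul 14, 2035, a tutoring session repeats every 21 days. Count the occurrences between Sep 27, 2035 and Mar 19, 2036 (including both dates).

Occurrences land 21·i days after Jul 14, 2035 for i = 0, 1, 2, …
Sep 27, 2035 is 75 days after the start; 75 ÷ 21 = 3 remainder 12; since the remainder is 12, round up to i = 4. First occurrence in the window: #5 on Oct 6, 2035 (4×21 = 84 days in).
Mar 19, 2036 is 249 days after the start; 249 ÷ 21 = 11 remainder 18. Last occurrence in the window: #12 on Mar 1, 2036.
Occurrences #5 through #12: 8 in total.

8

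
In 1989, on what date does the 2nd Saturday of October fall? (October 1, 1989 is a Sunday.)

14 October 1989

October 1989 begins on a Sunday, so the first Saturday is October 7 (6 days later).
The 2nd Saturday is 1 weeks later: 7 + 7 = 14.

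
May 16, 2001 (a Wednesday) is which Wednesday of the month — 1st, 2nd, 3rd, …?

3rd

Day 16 falls in week ⌈16/7⌉ of the month.
Days 1–7 hold the 1st Wednesday, 8–14 the 2nd, 15–21 the 3rd, 22–28 the 4th, 29–31 the 5th.
16 is in the range for the 3rd.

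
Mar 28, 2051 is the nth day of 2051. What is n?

87

Days in months before Mar: 31 + 28 = 59.
Plus 28 days into Mar → day 87.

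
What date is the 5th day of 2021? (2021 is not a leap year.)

5 into January → January 5.

2021-01-05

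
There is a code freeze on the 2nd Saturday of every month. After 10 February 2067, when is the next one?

12 February 2067

February 2067 starts on a Tuesday; its first Saturday is the 5th, so the 2nd Saturday is the 12th — 12 February 2067.
12 February 2067 is after 10 February 2067, so that is the next one.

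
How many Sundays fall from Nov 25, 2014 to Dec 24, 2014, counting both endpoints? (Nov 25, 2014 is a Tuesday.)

Nov 25, 2014 is a Tuesday; the first Sunday on or after it is Nov 30, 2014 (5 days later).
From Nov 30, 2014 to Dec 24, 2014: 0 + 24 = 24 days (rest of Nov, Dec).
24 ÷ 7 = 3 full weeks with remainder 3, so 3 more Sundays after the first → 4.

4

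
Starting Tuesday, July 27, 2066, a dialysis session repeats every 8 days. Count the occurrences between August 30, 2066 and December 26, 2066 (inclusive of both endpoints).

15

Occurrences land 8·i days after July 27, 2066 for i = 0, 1, 2, …
August 30, 2066 is 34 days after the start; 34 ÷ 8 = 4 remainder 2; since the remainder is 2, round up to i = 5. First occurrence in the window: #6 on September 5, 2066 (5×8 = 40 days in).
December 26, 2066 is 152 days after the start; 152 ÷ 8 = 19 remainder 0. Last occurrence in the window: #20 on December 26, 2066.
Occurrences #6 through #20: 15 in total.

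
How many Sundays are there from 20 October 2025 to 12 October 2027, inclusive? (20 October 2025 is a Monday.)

103

20 October 2025 is a Monday; the first Sunday on or after it is 26 October 2025 (6 days later).
From 26 October 2025 to 12 October 2027: 66 + 365 + 285 = 716 days (rest of 2025, 2026, to 12 October 2027 in 2027).
716 ÷ 7 = 102 full weeks with remainder 2, so 102 more Sundays after the first → 103.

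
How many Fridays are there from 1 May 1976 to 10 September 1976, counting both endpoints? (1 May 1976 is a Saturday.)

19

1 May 1976 is a Saturday; the first Friday on or after it is 7 May 1976 (6 days later).
From 7 May 1976 to 10 September 1976: 24 + 30 + 31 + 31 + 10 = 126 days (rest of May, June, July, August, September).
126 ÷ 7 = 18 full weeks with remainder 0, so 18 more Fridays after the first → 19.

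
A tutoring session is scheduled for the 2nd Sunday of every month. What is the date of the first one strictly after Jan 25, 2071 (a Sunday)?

Feb 8, 2071

Jan 2071 starts on a Thursday; its first Sunday is the 4th, so the 2nd Sunday is the 11th — Jan 11, 2071.
That is not after Jan 25, 2071, so look at Feb 2071.
Feb 2071 starts on a Sunday; its first Sunday is the 1st, so the 2nd Sunday is the 8th — Feb 8, 2071.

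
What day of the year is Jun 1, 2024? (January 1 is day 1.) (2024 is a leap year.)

153

Days in months before Jun: 31 + 29 + 31 + 30 + 31 = 152.
Plus 1 day into Jun → day 153.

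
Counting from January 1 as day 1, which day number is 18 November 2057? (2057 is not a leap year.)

322

Days in months before November: 31 + 28 + 31 + 30 + 31 + 30 + 31 + 31 + 30 + 31 = 304.
Plus 18 days into November → day 322.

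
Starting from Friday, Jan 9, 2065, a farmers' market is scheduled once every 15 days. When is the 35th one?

The 35th occurrence is 34 intervals after the first: 34 × 15 = 510 days after Jan 9, 2065.
Jan has 31 days — 22 days to the end of Jan leaves 488.
From end of Jan to end of 2065 is 334 days (154 left).
Jan has 31 days (123 left).
Feb has 28 days (95 left).
Mar has 31 days (64 left).
Apr has 30 days (34 left).
May has 31 days (3 left).
3 days into Jun → Jun 3, 2066.

Jun 3, 2066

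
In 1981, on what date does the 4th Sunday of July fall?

26 July 1981

July 1981 begins on a Wednesday, so the first Sunday is July 5 (4 days later).
The 4th Sunday is 3 weeks later: 5 + 21 = 26.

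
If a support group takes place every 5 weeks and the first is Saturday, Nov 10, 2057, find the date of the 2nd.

The 2nd occurrence is 1 interval after the first: 1 × 35 = 35 days after Nov 10, 2057.
Nov has 30 days — 20 days to the end of Nov leaves 15.
15 days into Dec → Dec 15, 2057.

Dec 15, 2057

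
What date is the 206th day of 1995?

Jan has 31 days (206 − 31 = 175 remain).
Feb has 28 days (175 − 28 = 147 remain).
Mar has 31 days (147 − 31 = 116 remain).
Apr has 30 days (116 − 30 = 86 remain).
May has 31 days (86 − 31 = 55 remain).
Jun has 30 days (55 − 30 = 25 remain).
25 into Jul → Jul 25.

Jul 25, 1995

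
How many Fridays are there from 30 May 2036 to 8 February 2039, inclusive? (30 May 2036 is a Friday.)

141

30 May 2036 is a Friday; the first Friday on or after it is 30 May 2036.
From 30 May 2036 to 8 February 2039: 215 + 365 + 365 + 39 = 984 days (rest of 2036, 2037, 2038, to 8 February 2039 in 2039).
984 ÷ 7 = 140 full weeks with remainder 4, so 140 more Fridays after the first → 141.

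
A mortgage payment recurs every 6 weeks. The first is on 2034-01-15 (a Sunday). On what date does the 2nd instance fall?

The 2nd occurrence is 1 interval after the first: 1 × 42 = 42 days after 2034-01-15.
January has 31 days — 16 days to the end of January leaves 26.
26 days into February → 2034-02-26.

2034-02-26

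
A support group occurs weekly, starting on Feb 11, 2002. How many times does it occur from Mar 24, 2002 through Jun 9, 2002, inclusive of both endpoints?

Occurrences land 7·i days after Feb 11, 2002 for i = 0, 1, 2, …
Mar 24, 2002 is 41 days after the start; 41 ÷ 7 = 5 remainder 6; since the remainder is 6, round up to i = 6. First occurrence in the window: #7 on Mar 25, 2002 (6×7 = 42 days in).
Jun 9, 2002 is 118 days after the start; 118 ÷ 7 = 16 remainder 6. Last occurrence in the window: #17 on Jun 3, 2002.
Occurrences #7 through #17: 11 in total.

11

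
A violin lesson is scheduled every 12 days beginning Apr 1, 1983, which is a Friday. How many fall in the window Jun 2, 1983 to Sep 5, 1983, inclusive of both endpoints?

8

Occurrences land 12·i days after Apr 1, 1983 for i = 0, 1, 2, …
Jun 2, 1983 is 62 days after the start; 62 ÷ 12 = 5 remainder 2; since the remainder is 2, round up to i = 6. First occurrence in the window: #7 on Jun 12, 1983 (6×12 = 72 days in).
Sep 5, 1983 is 157 days after the start; 157 ÷ 12 = 13 remainder 1. Last occurrence in the window: #14 on Sep 4, 1983.
Occurrences #7 through #14: 8 in total.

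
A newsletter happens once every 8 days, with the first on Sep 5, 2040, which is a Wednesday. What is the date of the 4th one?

The 4th occurrence is 3 intervals after the first: 3 × 8 = 24 days after Sep 5, 2040.
24 days later is Sep 29, 2040.

Sep 29, 2040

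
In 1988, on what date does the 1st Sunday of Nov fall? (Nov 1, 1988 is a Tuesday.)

Nov 1988 begins on a Tuesday, so the first Sunday is Nov 6 (5 days later).

Nov 6, 1988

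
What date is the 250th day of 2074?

7 September 2074

January has 31 days (250 − 31 = 219 remain).
February has 28 days (219 − 28 = 191 remain).
March has 31 days (191 − 31 = 160 remain).
April has 30 days (160 − 30 = 130 remain).
May has 31 days (130 − 31 = 99 remain).
June has 30 days (99 − 30 = 69 remain).
July has 31 days (69 − 31 = 38 remain).
August has 31 days (38 − 31 = 7 remain).
7 into September → September 7.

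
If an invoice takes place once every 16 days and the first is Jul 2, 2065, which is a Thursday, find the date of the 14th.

The 14th occurrence is 13 intervals after the first: 13 × 16 = 208 days after Jul 2, 2065.
Jul has 31 days — 29 days to the end of Jul leaves 179.
Aug has 31 days (148 left).
Sep has 30 days (118 left).
Oct has 31 days (87 left).
Nov has 30 days (57 left).
Dec has 31 days (26 left).
26 days into Jan → Jan 26, 2066.

Jan 26, 2066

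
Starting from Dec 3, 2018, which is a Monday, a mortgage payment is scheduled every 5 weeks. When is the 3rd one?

Feb 11, 2019

The 3rd occurrence is 2 intervals after the first: 2 × 35 = 70 days after Dec 3, 2018.
Dec has 31 days — 28 days to the end of Dec leaves 42.
Jan has 31 days (11 left).
11 days into Feb → Feb 11, 2019.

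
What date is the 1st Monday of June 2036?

2036-06-02

June 2036 begins on a Sunday, so the first Monday is June 2 (1 day later).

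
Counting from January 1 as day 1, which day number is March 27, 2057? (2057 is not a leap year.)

86

Days in months before March: 31 + 28 = 59.
Plus 27 days into March → day 86.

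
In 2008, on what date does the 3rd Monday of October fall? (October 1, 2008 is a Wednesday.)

October 20, 2008

October 2008 begins on a Wednesday, so the first Monday is October 6 (5 days later).
The 3rd Monday is 2 weeks later: 6 + 14 = 20.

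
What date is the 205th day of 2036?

January has 31 days (205 − 31 = 174 remain).
February has 29 days (174 − 29 = 145 remain).
March has 31 days (145 − 31 = 114 remain).
April has 30 days (114 − 30 = 84 remain).
May has 31 days (84 − 31 = 53 remain).
June has 30 days (53 − 30 = 23 remain).
23 into July → July 23.

23 July 2036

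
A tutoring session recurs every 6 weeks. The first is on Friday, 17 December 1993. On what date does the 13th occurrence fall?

5 May 1995

The 13th occurrence is 12 intervals after the first: 12 × 42 = 504 days after 17 December 1993.
December has 31 days — 14 days to the end of December leaves 490.
1994 has 365 days (125 left).
January has 31 days (94 left).
February has 28 days (66 left).
March has 31 days (35 left).
April has 30 days (5 left).
5 days into May → 5 May 1995.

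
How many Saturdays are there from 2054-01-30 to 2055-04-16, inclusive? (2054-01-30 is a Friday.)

2054-01-30 is a Friday; the first Saturday on or after it is 2054-01-31 (1 day later).
From 2054-01-31 to 2055-04-16: 334 + 106 = 440 days (rest of 2054, to 2055-04-16 in 2055).
440 ÷ 7 = 62 full weeks with remainder 6, so 62 more Saturdays after the first → 63.

63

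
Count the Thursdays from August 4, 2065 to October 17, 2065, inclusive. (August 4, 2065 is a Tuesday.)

August 4, 2065 is a Tuesday; the first Thursday on or after it is August 6, 2065 (2 days later).
From August 6, 2065 to October 17, 2065: 25 + 30 + 17 = 72 days (rest of August, September, October).
72 ÷ 7 = 10 full weeks with remainder 2, so 10 more Thursdays after the first → 11.

11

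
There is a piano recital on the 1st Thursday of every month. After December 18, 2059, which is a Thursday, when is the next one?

December 2059 starts on a Monday, so its 1st Thursday is December 4, 2059 (3 days in).
That is not after December 18, 2059, so look at January 2060.
January 2060 starts on a Thursday, so its 1st Thursday is January 1, 2060.

January 1, 2060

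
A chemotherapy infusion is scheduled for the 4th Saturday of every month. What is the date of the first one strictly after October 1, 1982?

October 23, 1982

October 1982 starts on a Friday; its first Saturday is the 2nd, so the 4th Saturday is the 23rd — October 23, 1982.
October 23, 1982 is after October 1, 1982, so that is the next one.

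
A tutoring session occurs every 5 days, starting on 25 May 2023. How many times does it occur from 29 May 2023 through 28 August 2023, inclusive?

Occurrences land 5·i days after 25 May 2023 for i = 0, 1, 2, …
29 May 2023 is 4 days after the start; 4 ÷ 5 = 0 remainder 4; since the remainder is 4, round up to i = 1. First occurrence in the window: #2 on 30 May 2023 (1×5 = 5 days in).
28 August 2023 is 95 days after the start; 95 ÷ 5 = 19 remainder 0. Last occurrence in the window: #20 on 28 August 2023.
Occurrences #2 through #20: 19 in total.

19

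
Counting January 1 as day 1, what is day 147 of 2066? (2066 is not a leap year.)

Jan has 31 days (147 − 31 = 116 remain).
Feb has 28 days (116 − 28 = 88 remain).
Mar has 31 days (88 − 31 = 57 remain).
Apr has 30 days (57 − 30 = 27 remain).
27 into May → May 27.

May 27, 2066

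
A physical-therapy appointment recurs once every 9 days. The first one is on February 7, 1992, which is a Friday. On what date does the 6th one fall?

March 23, 1992

The 6th occurrence is 5 intervals after the first: 5 × 9 = 45 days after February 7, 1992.
February has 29 days — 22 days to the end of February leaves 23.
23 days into March → March 23, 1992.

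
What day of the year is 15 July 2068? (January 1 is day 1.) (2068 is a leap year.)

197

Days in months before July: 31 + 29 + 31 + 30 + 31 + 30 = 182.
Plus 15 days into July → day 197.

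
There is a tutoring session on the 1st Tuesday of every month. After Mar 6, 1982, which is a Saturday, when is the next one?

Apr 6, 1982

Mar 1982 starts on a Monday, so its 1st Tuesday is Mar 2, 1982 (1 day in).
That is not after Mar 6, 1982, so look at Apr 1982.
Apr 1982 starts on a Thursday, so its 1st Tuesday is Apr 6, 1982 (5 days in).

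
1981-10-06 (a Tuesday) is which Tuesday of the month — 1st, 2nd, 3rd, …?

1st

Day 6 falls in week ⌈6/7⌉ of the month.
Days 1–7 hold the 1st Tuesday, 8–14 the 2nd, 15–21 the 3rd, 22–28 the 4th, 29–31 the 5th.
6 is in the range for the 1st.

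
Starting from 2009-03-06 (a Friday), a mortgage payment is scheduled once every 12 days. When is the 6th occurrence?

The 6th occurrence is 5 intervals after the first: 5 × 12 = 60 days after 2009-03-06.
March has 31 days — 25 days to the end of March leaves 35.
April has 30 days (5 left).
5 days into May → 2009-05-05.

2009-05-05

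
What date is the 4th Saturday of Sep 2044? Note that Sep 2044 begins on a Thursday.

Sep 2044 begins on a Thursday, so the first Saturday is Sep 3 (2 days later).
The 4th Saturday is 3 weeks later: 3 + 21 = 24.

Sep 24, 2044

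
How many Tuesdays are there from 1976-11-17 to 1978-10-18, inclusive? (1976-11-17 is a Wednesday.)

1976-11-17 is a Wednesday; the first Tuesday on or after it is 1976-11-23 (6 days later).
From 1976-11-23 to 1978-10-18: 38 + 365 + 291 = 694 days (rest of 1976, 1977, to 1978-10-18 in 1978).
694 ÷ 7 = 99 full weeks with remainder 1, so 99 more Tuesdays after the first → 100.

100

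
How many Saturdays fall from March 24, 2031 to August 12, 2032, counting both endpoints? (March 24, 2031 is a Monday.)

72

March 24, 2031 is a Monday; the first Saturday on or after it is March 29, 2031 (5 days later).
From March 29, 2031 to August 12, 2032: 277 + 225 = 502 days (rest of 2031, to August 12, 2032 in 2032).
502 ÷ 7 = 71 full weeks with remainder 5, so 71 more Saturdays after the first → 72.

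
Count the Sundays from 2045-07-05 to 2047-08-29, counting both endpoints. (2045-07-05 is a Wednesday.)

2045-07-05 is a Wednesday; the first Sunday on or after it is 2045-07-09 (4 days later).
From 2045-07-09 to 2047-08-29: 175 + 365 + 241 = 781 days (rest of 2045, 2046, to 2047-08-29 in 2047).
781 ÷ 7 = 111 full weeks with remainder 4, so 111 more Sundays after the first → 112.

112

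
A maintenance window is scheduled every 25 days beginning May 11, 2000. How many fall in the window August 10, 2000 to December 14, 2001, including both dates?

Occurrences land 25·i days after May 11, 2000 for i = 0, 1, 2, …
August 10, 2000 is 91 days after the start; 91 ÷ 25 = 3 remainder 16; since the remainder is 16, round up to i = 4. First occurrence in the window: #5 on August 19, 2000 (4×25 = 100 days in).
December 14, 2001 is 582 days after the start; 582 ÷ 25 = 23 remainder 7. Last occurrence in the window: #24 on December 7, 2001.
Occurrences #5 through #24: 20 in total.

20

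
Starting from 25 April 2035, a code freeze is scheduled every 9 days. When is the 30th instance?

The 30th occurrence is 29 intervals after the first: 29 × 9 = 261 days after 25 April 2035.
April has 30 days — 5 days to the end of April leaves 256.
May has 31 days (225 left).
June has 30 days (195 left).
July has 31 days (164 left).
August has 31 days (133 left).
September has 30 days (103 left).
October has 31 days (72 left).
November has 30 days (42 left).
December has 31 days (11 left).
11 days into January → 11 January 2036.

11 January 2036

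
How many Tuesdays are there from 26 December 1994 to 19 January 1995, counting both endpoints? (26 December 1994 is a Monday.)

4

26 December 1994 is a Monday; the first Tuesday on or after it is 27 December 1994 (1 day later).
From 27 December 1994 to 19 January 1995: 4 + 19 = 23 days (rest of December, January).
23 ÷ 7 = 3 full weeks with remainder 2, so 3 more Tuesdays after the first → 4.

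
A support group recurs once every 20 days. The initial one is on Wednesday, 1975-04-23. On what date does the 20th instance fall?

1976-05-07

The 20th occurrence is 19 intervals after the first: 19 × 20 = 380 days after 1975-04-23.
April has 30 days — 7 days to the end of April leaves 373.
May has 31 days (342 left).
June has 30 days (312 left).
July has 31 days (281 left).
August has 31 days (250 left).
September has 30 days (220 left).
October has 31 days (189 left).
November has 30 days (159 left).
December has 31 days (128 left).
January has 31 days (97 left).
February has 29 days (68 left).
March has 31 days (37 left).
April has 30 days (7 left).
7 days into May → 1976-05-07.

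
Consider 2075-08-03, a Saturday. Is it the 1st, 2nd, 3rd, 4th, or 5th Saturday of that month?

1st

Day 3 falls in week ⌈3/7⌉ of the month.
Days 1–7 hold the 1st Saturday, 8–14 the 2nd, 15–21 the 3rd, 22–28 the 4th, 29–31 the 5th.
3 is in the range for the 1st.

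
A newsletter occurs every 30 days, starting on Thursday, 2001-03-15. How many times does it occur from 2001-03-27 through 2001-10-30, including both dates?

7

Occurrences land 30·i days after 2001-03-15 for i = 0, 1, 2, …
2001-03-27 is 12 days after the start; 12 ÷ 30 = 0 remainder 12; since the remainder is 12, round up to i = 1. First occurrence in the window: #2 on 2001-04-14 (1×30 = 30 days in).
2001-10-30 is 229 days after the start; 229 ÷ 30 = 7 remainder 19. Last occurrence in the window: #8 on 2001-10-11.
Occurrences #2 through #8: 7 in total.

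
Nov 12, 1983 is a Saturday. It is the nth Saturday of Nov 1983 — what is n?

Day 12 falls in week ⌈12/7⌉ of the month.
Days 1–7 hold the 1st Saturday, 8–14 the 2nd, 15–21 the 3rd, 22–28 the 4th, 29–31 the 5th.
12 is in the range for the 2nd.

2nd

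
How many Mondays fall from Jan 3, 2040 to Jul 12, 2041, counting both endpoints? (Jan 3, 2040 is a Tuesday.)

79

Jan 3, 2040 is a Tuesday; the first Monday on or after it is Jan 9, 2040 (6 days later).
From Jan 9, 2040 to Jul 12, 2041: 357 + 193 = 550 days (rest of 2040, to Jul 12, 2041 in 2041).
550 ÷ 7 = 78 full weeks with remainder 4, so 78 more Mondays after the first → 79.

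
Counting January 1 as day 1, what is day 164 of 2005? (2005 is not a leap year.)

January has 31 days (164 − 31 = 133 remain).
February has 28 days (133 − 28 = 105 remain).
March has 31 days (105 − 31 = 74 remain).
April has 30 days (74 − 30 = 44 remain).
May has 31 days (44 − 31 = 13 remain).
13 into June → June 13.

2005-06-13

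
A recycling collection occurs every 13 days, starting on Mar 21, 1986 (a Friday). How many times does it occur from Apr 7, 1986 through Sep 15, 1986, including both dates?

12

Occurrences land 13·i days after Mar 21, 1986 for i = 0, 1, 2, …
Apr 7, 1986 is 17 days after the start; 17 ÷ 13 = 1 remainder 4; since the remainder is 4, round up to i = 2. First occurrence in the window: #3 on Apr 16, 1986 (2×13 = 26 days in).
Sep 15, 1986 is 178 days after the start; 178 ÷ 13 = 13 remainder 9. Last occurrence in the window: #14 on Sep 6, 1986.
Occurrences #3 through #14: 12 in total.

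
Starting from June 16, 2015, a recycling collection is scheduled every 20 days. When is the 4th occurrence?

The 4th occurrence is 3 intervals after the first: 3 × 20 = 60 days after June 16, 2015.
June has 30 days — 14 days to the end of June leaves 46.
July has 31 days (15 left).
15 days into August → August 15, 2015.

August 15, 2015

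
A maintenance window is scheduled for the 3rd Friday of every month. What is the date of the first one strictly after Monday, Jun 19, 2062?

Jul 21, 2062

Jun 2062 starts on a Thursday; its first Friday is the 2nd, so the 3rd Friday is the 16th — Jun 16, 2062.
That is not after Jun 19, 2062, so look at Jul 2062.
Jul 2062 starts on a Saturday; its first Friday is the 7th, so the 3rd Friday is the 21st — Jul 21, 2062.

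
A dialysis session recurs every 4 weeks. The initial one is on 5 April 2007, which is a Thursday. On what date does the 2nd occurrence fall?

3 May 2007

The 2nd occurrence is 1 interval after the first: 1 × 28 = 28 days after 5 April 2007.
April has 30 days — 25 days to the end of April leaves 3.
3 days into May → 3 May 2007.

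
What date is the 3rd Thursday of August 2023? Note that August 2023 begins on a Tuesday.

August 2023 begins on a Tuesday, so the first Thursday is August 3 (2 days later).
The 3rd Thursday is 2 weeks later: 3 + 14 = 17.

2023-08-17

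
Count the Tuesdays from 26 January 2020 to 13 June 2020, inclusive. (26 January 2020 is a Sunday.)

20

26 January 2020 is a Sunday; the first Tuesday on or after it is 28 January 2020 (2 days later).
From 28 January 2020 to 13 June 2020: 3 + 29 + 31 + 30 + 31 + 13 = 137 days (rest of January, February, March, April, May, June).
137 ÷ 7 = 19 full weeks with remainder 4, so 19 more Tuesdays after the first → 20.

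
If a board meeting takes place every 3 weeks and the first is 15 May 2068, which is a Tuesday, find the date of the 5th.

7 August 2068

The 5th occurrence is 4 intervals after the first: 4 × 21 = 84 days after 15 May 2068.
May has 31 days — 16 days to the end of May leaves 68.
June has 30 days (38 left).
July has 31 days (7 left).
7 days into August → 7 August 2068.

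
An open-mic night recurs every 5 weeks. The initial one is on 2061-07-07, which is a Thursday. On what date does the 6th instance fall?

2061-12-29

The 6th occurrence is 5 intervals after the first: 5 × 35 = 175 days after 2061-07-07.
July has 31 days — 24 days to the end of July leaves 151.
August has 31 days (120 left).
September has 30 days (90 left).
October has 31 days (59 left).
November has 30 days (29 left).
29 days into December → 2061-12-29.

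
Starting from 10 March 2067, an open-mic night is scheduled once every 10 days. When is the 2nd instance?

The 2nd occurrence is 1 interval after the first: 1 × 10 = 10 days after 10 March 2067.
10 days later is 20 March 2067.

20 March 2067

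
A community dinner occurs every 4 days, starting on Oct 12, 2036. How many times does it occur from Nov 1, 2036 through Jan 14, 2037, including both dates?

19

Occurrences land 4·i days after Oct 12, 2036 for i = 0, 1, 2, …
Nov 1, 2036 is 20 days after the start; 20 ÷ 4 = 5 remainder 0. First occurrence in the window: #6 on Nov 1, 2036 (5×4 = 20 days in).
Jan 14, 2037 is 94 days after the start; 94 ÷ 4 = 23 remainder 2. Last occurrence in the window: #24 on Jan 12, 2037.
Occurrences #6 through #24: 19 in total.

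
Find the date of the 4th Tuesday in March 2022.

The first Tuesday of March 2022 is March 1.
The 4th Tuesday is 3 weeks later: 1 + 21 = 22.

22 March 2022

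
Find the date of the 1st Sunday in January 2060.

January 2060 begins on a Thursday, so the first Sunday is January 4 (3 days later).

4 January 2060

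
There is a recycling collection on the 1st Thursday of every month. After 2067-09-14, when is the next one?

September 2067 starts on a Thursday, so its 1st Thursday is 2067-09-01.
That is not after 2067-09-14, so look at October 2067.
October 2067 starts on a Saturday, so its 1st Thursday is 2067-10-06 (5 days in).

2067-10-06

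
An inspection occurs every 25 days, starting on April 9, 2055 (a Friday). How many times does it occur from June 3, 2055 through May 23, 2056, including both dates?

Occurrences land 25·i days after April 9, 2055 for i = 0, 1, 2, …
June 3, 2055 is 55 days after the start; 55 ÷ 25 = 2 remainder 5; since the remainder is 5, round up to i = 3. First occurrence in the window: #4 on June 23, 2055 (3×25 = 75 days in).
May 23, 2056 is 410 days after the start; 410 ÷ 25 = 16 remainder 10. Last occurrence in the window: #17 on May 13, 2056.
Occurrences #4 through #17: 14 in total.

14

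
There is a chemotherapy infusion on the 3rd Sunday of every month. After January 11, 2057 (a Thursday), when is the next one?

January 2057 starts on a Monday; its first Sunday is the 7th, so the 3rd Sunday is the 21st — January 21, 2057.
January 21, 2057 is after January 11, 2057, so that is the next one.

January 21, 2057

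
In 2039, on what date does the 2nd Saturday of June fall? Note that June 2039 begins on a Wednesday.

June 2039 begins on a Wednesday, so the first Saturday is June 4 (3 days later).
The 2nd Saturday is 1 weeks later: 4 + 7 = 11.

June 11, 2039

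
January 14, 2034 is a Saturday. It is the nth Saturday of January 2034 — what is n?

2nd

Day 14 falls in week ⌈14/7⌉ of the month.
Days 1–7 hold the 1st Saturday, 8–14 the 2nd, 15–21 the 3rd, 22–28 the 4th, 29–31 the 5th.
14 is in the range for the 2nd.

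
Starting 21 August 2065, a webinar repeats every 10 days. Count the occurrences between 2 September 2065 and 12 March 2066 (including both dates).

Occurrences land 10·i days after 21 August 2065 for i = 0, 1, 2, …
2 September 2065 is 12 days after the start; 12 ÷ 10 = 1 remainder 2; since the remainder is 2, round up to i = 2. First occurrence in the window: #3 on 10 September 2065 (2×10 = 20 days in).
12 March 2066 is 203 days after the start; 203 ÷ 10 = 20 remainder 3. Last occurrence in the window: #21 on 9 March 2066.
Occurrences #3 through #21: 19 in total.

19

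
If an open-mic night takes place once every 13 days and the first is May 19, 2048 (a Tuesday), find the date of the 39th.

September 25, 2049

The 39th occurrence is 38 intervals after the first: 38 × 13 = 494 days after May 19, 2048.
May has 31 days — 12 days to the end of May leaves 482.
From end of May to end of 2048 is 214 days (268 left).
January has 31 days (237 left).
February has 28 days (209 left).
March has 31 days (178 left).
April has 30 days (148 left).
May has 31 days (117 left).
June has 30 days (87 left).
July has 31 days (56 left).
August has 31 days (25 left).
25 days into September → September 25, 2049.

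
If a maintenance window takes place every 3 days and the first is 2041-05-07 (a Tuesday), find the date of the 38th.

2041-08-26

The 38th occurrence is 37 intervals after the first: 37 × 3 = 111 days after 2041-05-07.
May has 31 days — 24 days to the end of May leaves 87.
June has 30 days (57 left).
July has 31 days (26 left).
26 days into August → 2041-08-26.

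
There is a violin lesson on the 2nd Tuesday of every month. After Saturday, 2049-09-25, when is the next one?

2049-10-12

September 2049 starts on a Wednesday; its first Tuesday is the 7th, so the 2nd Tuesday is the 14th — 2049-09-14.
That is not after 2049-09-25, so look at October 2049.
October 2049 starts on a Friday; its first Tuesday is the 5th, so the 2nd Tuesday is the 12th — 2049-10-12.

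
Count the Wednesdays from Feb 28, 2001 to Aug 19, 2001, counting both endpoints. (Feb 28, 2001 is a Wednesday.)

25

Feb 28, 2001 is a Wednesday; the first Wednesday on or after it is Feb 28, 2001.
From Feb 28, 2001 to Aug 19, 2001: 0 + 31 + 30 + 31 + 30 + 31 + 19 = 172 days (rest of Feb, Mar, Apr, May, Jun, Jul, Aug).
172 ÷ 7 = 24 full weeks with remainder 4, so 24 more Wednesdays after the first → 25.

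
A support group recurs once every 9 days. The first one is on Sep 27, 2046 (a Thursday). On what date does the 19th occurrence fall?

The 19th occurrence is 18 intervals after the first: 18 × 9 = 162 days after Sep 27, 2046.
Sep has 30 days — 3 days to the end of Sep leaves 159.
Oct has 31 days (128 left).
Nov has 30 days (98 left).
Dec has 31 days (67 left).
Jan has 31 days (36 left).
Feb has 28 days (8 left).
8 days into Mar → Mar 8, 2047.

Mar 8, 2047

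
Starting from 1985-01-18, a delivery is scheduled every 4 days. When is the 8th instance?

1985-02-15

The 8th occurrence is 7 intervals after the first: 7 × 4 = 28 days after 1985-01-18.
January has 31 days — 13 days to the end of January leaves 15.
15 days into February → 1985-02-15.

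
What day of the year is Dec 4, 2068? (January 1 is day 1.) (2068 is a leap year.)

Days in months before Dec: 31 + 29 + 31 + 30 + 31 + 30 + 31 + 31 + 30 + 31 + 30 = 335.
Plus 4 days into Dec → day 339.

339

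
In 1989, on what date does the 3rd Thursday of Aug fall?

Aug 17, 1989

The first Thursday of Aug 1989 is Aug 3.
The 3rd Thursday is 2 weeks later: 3 + 14 = 17.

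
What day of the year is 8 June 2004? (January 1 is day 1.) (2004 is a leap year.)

160

Days in months before June: 31 + 29 + 31 + 30 + 31 = 152.
Plus 8 days into June → day 160.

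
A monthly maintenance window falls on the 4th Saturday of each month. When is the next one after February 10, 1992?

February 22, 1992

February 1992 starts on a Saturday; its first Saturday is the 1st, so the 4th Saturday is the 22nd — February 22, 1992.
February 22, 1992 is after February 10, 1992, so that is the next one.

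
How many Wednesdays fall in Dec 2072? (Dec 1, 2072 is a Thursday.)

Dec 1, 2072 is a Thursday; the first Wednesday on or after it is Dec 7, 2072 (6 days later).
From Dec 7, 2072 to Dec 31, 2072 is 31 − 7 = 24 days.
24 ÷ 7 = 3 full weeks with remainder 3, so 3 more Wednesdays after the first → 4.

4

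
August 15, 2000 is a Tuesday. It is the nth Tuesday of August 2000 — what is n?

Day 15 falls in week ⌈15/7⌉ of the month.
Days 1–7 hold the 1st Tuesday, 8–14 the 2nd, 15–21 the 3rd, 22–28 the 4th, 29–31 the 5th.
15 is in the range for the 3rd.

3rd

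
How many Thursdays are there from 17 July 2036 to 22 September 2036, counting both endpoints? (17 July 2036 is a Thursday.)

17 July 2036 is a Thursday; the first Thursday on or after it is 17 July 2036.
From 17 July 2036 to 22 September 2036: 14 + 31 + 22 = 67 days (rest of July, August, September).
67 ÷ 7 = 9 full weeks with remainder 4, so 9 more Thursdays after the first → 10.

10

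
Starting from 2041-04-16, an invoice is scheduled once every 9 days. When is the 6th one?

2041-05-31

The 6th occurrence is 5 intervals after the first: 5 × 9 = 45 days after 2041-04-16.
April has 30 days — 14 days to the end of April leaves 31.
31 days into May → 2041-05-31.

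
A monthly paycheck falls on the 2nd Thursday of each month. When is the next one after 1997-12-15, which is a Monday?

December 1997 starts on a Monday; its first Thursday is the 4th, so the 2nd Thursday is the 11th — 1997-12-11.
That is not after 1997-12-15, so look at January 1998.
January 1998 starts on a Thursday; its first Thursday is the 1st, so the 2nd Thursday is the 8th — 1998-01-08.

1998-01-08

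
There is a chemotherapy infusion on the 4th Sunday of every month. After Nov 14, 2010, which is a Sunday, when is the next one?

Nov 2010 starts on a Monday; its first Sunday is the 7th, so the 4th Sunday is the 28th — Nov 28, 2010.
Nov 28, 2010 is after Nov 14, 2010, so that is the next one.

Nov 28, 2010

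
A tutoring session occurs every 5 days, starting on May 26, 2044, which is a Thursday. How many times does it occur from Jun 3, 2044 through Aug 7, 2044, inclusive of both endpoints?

13

Occurrences land 5·i days after May 26, 2044 for i = 0, 1, 2, …
Jun 3, 2044 is 8 days after the start; 8 ÷ 5 = 1 remainder 3; since the remainder is 3, round up to i = 2. First occurrence in the window: #3 on Jun 5, 2044 (2×5 = 10 days in).
Aug 7, 2044 is 73 days after the start; 73 ÷ 5 = 14 remainder 3. Last occurrence in the window: #15 on Aug 4, 2044.
Occurrences #3 through #15: 13 in total.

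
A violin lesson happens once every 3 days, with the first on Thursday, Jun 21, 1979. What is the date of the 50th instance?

The 50th occurrence is 49 intervals after the first: 49 × 3 = 147 days after Jun 21, 1979.
Jun has 30 days — 9 days to the end of Jun leaves 138.
Jul has 31 days (107 left).
Aug has 31 days (76 left).
Sep has 30 days (46 left).
Oct has 31 days (15 left).
15 days into Nov → Nov 15, 1979.

Nov 15, 1979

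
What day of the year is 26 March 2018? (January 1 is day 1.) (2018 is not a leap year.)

Days in months before March: 31 + 28 = 59.
Plus 26 days into March → day 85.

85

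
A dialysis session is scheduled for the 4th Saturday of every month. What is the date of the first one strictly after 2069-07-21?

2069-07-27

July 2069 starts on a Monday; its first Saturday is the 6th, so the 4th Saturday is the 27th — 2069-07-27.
2069-07-27 is after 2069-07-21, so that is the next one.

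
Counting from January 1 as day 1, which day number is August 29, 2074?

241

Days in months before August: 31 + 28 + 31 + 30 + 31 + 30 + 31 = 212.
Plus 29 days into August → day 241.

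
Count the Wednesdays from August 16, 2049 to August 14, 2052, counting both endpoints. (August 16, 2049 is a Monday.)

August 16, 2049 is a Monday; the first Wednesday on or after it is August 18, 2049 (2 days later).
From August 18, 2049 to August 14, 2052: 135 + 365 + 365 + 227 = 1092 days (rest of 2049, 2050, 2051, to August 14, 2052 in 2052).
1092 ÷ 7 = 156 full weeks with remainder 0, so 156 more Wednesdays after the first → 157.

157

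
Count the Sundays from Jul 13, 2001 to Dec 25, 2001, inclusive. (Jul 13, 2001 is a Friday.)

24

Jul 13, 2001 is a Friday; the first Sunday on or after it is Jul 15, 2001 (2 days later).
From Jul 15, 2001 to Dec 25, 2001: 16 + 31 + 30 + 31 + 30 + 25 = 163 days (rest of Jul, Aug, Sep, Oct, Nov, Dec).
163 ÷ 7 = 23 full weeks with remainder 2, so 23 more Sundays after the first → 24.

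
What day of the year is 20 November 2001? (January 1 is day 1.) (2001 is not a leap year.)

Days in months before November: 31 + 28 + 31 + 30 + 31 + 30 + 31 + 31 + 30 + 31 = 304.
Plus 20 days into November → day 324.

324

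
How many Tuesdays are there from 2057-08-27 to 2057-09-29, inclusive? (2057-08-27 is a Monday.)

5

2057-08-27 is a Monday; the first Tuesday on or after it is 2057-08-28 (1 day later).
From 2057-08-28 to 2057-09-29: 3 + 29 = 32 days (rest of August, September).
32 ÷ 7 = 4 full weeks with remainder 4, so 4 more Tuesdays after the first → 5.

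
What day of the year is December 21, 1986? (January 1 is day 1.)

355

Days in months before December: 31 + 28 + 31 + 30 + 31 + 30 + 31 + 31 + 30 + 31 + 30 = 334.
Plus 21 days into December → day 355.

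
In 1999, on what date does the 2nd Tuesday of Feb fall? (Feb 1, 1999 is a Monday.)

Feb 9, 1999

Feb 1999 begins on a Monday, so the first Tuesday is Feb 2 (1 day later).
The 2nd Tuesday is 1 weeks later: 2 + 7 = 9.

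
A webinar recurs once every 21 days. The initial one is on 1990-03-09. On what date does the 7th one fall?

1990-07-13

The 7th occurrence is 6 intervals after the first: 6 × 21 = 126 days after 1990-03-09.
March has 31 days — 22 days to the end of March leaves 104.
April has 30 days (74 left).
May has 31 days (43 left).
June has 30 days (13 left).
13 days into July → 1990-07-13.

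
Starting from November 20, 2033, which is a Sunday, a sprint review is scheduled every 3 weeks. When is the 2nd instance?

December 11, 2033

The 2nd occurrence is 1 interval after the first: 1 × 21 = 21 days after November 20, 2033.
November has 30 days — 10 days to the end of November leaves 11.
11 days into December → December 11, 2033.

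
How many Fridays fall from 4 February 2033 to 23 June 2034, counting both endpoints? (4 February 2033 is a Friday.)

4 February 2033 is a Friday; the first Friday on or after it is 4 February 2033.
From 4 February 2033 to 23 June 2034: 330 + 174 = 504 days (rest of 2033, to 23 June 2034 in 2034).
504 ÷ 7 = 72 full weeks with remainder 0, so 72 more Fridays after the first → 73.

73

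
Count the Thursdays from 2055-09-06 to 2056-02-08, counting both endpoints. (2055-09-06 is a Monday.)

2055-09-06 is a Monday; the first Thursday on or after it is 2055-09-09 (3 days later).
From 2055-09-09 to 2056-02-08: 21 + 31 + 30 + 31 + 31 + 8 = 152 days (rest of September, October, November, December, January, February).
152 ÷ 7 = 21 full weeks with remainder 5, so 21 more Thursdays after the first → 22.

22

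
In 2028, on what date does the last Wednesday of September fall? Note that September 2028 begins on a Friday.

September 2028 begins on a Friday, so the first Wednesday is September 6 (5 days later).
September 2028 has 30 days. Adding weeks: 6, 13, 20, 27 — the last one ≤ 30 is the 27th.

27 September 2028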